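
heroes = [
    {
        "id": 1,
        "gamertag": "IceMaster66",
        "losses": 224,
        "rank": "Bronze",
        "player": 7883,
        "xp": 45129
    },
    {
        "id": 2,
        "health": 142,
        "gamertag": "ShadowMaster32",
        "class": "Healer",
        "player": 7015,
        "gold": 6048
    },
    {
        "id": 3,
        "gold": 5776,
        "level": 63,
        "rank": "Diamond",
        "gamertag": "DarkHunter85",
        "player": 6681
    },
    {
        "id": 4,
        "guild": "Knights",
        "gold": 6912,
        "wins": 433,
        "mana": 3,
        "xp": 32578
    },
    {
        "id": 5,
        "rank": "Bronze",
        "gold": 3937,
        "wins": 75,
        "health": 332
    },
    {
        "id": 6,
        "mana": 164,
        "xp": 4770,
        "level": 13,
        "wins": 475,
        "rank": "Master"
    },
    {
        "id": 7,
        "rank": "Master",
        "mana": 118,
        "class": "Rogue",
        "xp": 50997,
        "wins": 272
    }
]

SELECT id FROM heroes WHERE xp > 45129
[7]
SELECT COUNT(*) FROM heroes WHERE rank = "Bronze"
2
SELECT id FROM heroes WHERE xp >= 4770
[1, 4, 6, 7]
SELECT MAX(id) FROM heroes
7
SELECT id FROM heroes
[1, 2, 3, 4, 5, 6, 7]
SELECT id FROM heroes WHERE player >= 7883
[1]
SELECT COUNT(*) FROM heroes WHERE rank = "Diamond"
1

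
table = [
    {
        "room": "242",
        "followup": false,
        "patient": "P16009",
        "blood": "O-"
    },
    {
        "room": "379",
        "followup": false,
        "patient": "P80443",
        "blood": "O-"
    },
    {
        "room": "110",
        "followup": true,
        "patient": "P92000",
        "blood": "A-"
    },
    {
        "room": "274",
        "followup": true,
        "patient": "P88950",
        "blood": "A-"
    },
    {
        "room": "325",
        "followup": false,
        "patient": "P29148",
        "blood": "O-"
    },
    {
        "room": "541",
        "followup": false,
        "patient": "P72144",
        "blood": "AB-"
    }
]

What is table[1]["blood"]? "O-"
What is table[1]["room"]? "379"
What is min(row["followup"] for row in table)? False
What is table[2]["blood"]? "A-"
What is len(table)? 6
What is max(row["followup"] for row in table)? True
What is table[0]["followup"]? False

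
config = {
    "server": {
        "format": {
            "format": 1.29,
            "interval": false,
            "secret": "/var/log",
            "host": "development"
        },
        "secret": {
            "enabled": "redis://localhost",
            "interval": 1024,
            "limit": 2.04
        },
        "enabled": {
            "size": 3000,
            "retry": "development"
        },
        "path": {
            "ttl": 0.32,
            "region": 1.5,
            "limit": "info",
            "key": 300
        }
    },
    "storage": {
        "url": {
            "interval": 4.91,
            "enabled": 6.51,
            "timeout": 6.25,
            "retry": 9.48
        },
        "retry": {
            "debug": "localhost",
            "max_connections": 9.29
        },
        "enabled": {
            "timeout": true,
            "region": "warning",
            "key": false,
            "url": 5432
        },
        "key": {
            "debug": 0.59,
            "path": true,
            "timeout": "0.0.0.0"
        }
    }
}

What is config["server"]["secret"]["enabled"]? "redis://localhost"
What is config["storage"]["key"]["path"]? True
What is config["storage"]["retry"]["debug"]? "localhost"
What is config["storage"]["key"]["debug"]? 0.59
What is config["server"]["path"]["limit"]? "info"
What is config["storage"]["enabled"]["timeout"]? True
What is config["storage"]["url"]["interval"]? 4.91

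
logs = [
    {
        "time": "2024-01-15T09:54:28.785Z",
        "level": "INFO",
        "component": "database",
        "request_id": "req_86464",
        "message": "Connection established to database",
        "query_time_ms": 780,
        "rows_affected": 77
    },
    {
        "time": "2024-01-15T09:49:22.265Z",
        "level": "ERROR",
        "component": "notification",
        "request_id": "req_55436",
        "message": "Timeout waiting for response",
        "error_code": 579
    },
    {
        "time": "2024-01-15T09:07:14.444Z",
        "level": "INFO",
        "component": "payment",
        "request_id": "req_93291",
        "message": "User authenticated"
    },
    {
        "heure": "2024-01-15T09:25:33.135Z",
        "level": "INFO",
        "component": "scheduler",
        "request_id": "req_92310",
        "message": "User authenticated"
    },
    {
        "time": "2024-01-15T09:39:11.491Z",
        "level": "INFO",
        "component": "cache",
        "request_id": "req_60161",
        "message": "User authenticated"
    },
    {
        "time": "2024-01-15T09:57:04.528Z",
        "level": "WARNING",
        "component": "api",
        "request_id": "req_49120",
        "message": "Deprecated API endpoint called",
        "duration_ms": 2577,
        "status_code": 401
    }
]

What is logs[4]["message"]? "User authenticated"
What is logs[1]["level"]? "ERROR"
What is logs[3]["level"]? "INFO"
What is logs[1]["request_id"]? "req_55436"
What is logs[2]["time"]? "2024-01-15T09:07:14.444Z"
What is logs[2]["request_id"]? "req_93291"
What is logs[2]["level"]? "INFO"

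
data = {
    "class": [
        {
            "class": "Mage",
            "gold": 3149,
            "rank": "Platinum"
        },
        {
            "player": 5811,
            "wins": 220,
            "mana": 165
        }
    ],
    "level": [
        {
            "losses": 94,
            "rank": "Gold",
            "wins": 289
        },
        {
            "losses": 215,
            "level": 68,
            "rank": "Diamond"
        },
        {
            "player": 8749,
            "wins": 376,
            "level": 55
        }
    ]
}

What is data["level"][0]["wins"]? 289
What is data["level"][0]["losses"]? 94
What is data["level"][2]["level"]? 55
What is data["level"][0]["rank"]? "Gold"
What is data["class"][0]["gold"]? 3149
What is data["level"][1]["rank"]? "Diamond"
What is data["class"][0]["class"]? "Mage"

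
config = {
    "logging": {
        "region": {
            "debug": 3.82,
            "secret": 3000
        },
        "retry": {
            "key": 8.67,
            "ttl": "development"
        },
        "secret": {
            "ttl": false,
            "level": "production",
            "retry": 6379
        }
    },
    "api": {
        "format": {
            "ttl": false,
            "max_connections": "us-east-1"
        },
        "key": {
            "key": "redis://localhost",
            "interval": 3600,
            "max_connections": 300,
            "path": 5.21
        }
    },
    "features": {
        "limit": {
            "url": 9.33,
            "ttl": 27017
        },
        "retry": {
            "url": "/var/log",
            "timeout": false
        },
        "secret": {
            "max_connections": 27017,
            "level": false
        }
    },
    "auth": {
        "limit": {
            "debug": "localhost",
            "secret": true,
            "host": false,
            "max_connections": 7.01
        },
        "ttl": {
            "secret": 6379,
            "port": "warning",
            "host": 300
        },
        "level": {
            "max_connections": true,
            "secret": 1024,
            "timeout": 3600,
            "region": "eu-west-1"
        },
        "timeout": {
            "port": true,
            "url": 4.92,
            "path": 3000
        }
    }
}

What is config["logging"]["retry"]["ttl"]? "development"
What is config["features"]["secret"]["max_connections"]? 27017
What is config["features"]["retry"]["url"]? "/var/log"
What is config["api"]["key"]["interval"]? 3600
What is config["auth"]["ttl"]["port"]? "warning"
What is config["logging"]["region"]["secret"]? 3000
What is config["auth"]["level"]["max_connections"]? True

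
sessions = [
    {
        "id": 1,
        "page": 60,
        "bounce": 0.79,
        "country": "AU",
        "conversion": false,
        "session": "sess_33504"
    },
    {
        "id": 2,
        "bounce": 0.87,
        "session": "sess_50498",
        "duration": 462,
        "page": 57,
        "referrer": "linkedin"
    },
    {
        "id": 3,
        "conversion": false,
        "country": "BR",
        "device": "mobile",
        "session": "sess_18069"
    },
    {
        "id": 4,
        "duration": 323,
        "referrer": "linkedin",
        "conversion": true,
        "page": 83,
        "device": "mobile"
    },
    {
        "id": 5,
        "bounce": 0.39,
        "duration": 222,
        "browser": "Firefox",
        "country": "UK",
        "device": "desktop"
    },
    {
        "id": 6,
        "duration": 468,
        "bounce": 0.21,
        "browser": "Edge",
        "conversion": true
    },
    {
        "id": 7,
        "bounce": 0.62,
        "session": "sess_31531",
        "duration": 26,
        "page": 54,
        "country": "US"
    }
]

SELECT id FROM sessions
[1, 2, 3, 4, 5, 6, 7]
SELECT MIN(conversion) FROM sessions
False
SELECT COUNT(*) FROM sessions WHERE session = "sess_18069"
1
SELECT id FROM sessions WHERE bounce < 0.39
[6]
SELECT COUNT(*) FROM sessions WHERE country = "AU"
1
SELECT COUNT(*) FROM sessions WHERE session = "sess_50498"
1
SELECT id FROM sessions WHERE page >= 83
[4]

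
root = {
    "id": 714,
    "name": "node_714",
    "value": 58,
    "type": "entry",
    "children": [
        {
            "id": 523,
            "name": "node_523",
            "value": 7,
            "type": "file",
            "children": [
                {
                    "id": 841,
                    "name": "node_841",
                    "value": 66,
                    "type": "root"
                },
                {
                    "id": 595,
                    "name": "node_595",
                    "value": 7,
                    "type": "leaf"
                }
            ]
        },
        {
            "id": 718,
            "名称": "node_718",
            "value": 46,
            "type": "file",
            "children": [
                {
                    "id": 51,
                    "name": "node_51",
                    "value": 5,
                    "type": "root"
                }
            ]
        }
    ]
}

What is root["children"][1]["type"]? "file"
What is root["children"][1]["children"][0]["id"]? 51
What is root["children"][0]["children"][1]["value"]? 7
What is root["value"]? 58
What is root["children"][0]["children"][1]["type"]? "leaf"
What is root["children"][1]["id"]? 718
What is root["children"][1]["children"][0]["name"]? "node_51"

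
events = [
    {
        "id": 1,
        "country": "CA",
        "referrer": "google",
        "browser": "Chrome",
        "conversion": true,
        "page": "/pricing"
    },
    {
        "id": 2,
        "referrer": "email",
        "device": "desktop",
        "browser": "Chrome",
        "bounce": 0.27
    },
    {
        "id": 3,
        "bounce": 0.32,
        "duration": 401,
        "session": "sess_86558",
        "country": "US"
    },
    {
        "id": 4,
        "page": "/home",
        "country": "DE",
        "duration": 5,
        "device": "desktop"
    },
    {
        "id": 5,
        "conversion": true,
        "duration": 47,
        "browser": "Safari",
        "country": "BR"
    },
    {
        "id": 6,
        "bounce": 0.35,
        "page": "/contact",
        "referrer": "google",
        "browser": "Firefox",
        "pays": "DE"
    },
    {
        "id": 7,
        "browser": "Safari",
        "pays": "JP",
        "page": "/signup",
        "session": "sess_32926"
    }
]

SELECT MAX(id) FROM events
7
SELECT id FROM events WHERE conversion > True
[]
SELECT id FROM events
[1, 2, 3, 4, 5, 6, 7]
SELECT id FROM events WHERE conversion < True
[]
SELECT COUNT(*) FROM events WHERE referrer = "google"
2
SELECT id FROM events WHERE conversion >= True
[1, 5]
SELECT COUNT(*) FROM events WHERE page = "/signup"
1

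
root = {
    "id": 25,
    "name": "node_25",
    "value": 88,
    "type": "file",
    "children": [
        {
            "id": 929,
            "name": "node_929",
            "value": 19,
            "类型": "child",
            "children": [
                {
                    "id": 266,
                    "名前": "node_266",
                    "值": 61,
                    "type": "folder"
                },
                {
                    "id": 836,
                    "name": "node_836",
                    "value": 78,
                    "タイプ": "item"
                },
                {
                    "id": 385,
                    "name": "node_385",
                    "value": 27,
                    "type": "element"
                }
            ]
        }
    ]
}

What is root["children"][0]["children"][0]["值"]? 61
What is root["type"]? "file"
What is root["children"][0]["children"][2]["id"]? 385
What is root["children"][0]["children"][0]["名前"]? "node_266"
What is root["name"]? "node_25"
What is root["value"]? 88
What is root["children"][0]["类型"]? "child"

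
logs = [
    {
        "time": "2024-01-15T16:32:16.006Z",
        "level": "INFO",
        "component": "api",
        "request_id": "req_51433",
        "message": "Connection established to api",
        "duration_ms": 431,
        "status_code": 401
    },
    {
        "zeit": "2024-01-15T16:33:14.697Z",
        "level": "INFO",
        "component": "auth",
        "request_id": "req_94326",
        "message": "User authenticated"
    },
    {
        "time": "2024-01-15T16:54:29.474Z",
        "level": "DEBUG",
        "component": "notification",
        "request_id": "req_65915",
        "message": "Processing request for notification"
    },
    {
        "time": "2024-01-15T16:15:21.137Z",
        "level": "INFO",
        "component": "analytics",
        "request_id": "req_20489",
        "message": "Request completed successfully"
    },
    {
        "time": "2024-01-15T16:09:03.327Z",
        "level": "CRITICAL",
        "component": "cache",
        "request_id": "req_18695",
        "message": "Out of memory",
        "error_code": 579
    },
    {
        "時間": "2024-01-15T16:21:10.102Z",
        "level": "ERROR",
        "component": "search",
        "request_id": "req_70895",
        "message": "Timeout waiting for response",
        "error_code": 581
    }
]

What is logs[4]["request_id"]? "req_18695"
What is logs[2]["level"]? "DEBUG"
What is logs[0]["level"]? "INFO"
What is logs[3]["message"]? "Request completed successfully"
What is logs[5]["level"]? "ERROR"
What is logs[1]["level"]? "INFO"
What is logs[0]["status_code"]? 401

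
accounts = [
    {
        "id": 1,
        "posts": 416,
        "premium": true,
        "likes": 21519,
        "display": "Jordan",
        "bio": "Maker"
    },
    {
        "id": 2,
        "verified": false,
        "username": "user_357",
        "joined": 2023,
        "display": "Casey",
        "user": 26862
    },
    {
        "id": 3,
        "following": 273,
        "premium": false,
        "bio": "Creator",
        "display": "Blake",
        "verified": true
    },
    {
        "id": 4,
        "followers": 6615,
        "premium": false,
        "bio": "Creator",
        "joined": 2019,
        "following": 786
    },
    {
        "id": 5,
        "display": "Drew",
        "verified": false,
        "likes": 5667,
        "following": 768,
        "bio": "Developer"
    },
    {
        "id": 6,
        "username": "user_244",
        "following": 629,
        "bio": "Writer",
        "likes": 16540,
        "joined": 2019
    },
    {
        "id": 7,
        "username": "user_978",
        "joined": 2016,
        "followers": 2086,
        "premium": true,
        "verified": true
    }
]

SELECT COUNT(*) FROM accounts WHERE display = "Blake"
1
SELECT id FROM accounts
[1, 2, 3, 4, 5, 6, 7]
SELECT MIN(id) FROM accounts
1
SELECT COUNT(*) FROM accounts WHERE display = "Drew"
1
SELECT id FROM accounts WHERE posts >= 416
[1]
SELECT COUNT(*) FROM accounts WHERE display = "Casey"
1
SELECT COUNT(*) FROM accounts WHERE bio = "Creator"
2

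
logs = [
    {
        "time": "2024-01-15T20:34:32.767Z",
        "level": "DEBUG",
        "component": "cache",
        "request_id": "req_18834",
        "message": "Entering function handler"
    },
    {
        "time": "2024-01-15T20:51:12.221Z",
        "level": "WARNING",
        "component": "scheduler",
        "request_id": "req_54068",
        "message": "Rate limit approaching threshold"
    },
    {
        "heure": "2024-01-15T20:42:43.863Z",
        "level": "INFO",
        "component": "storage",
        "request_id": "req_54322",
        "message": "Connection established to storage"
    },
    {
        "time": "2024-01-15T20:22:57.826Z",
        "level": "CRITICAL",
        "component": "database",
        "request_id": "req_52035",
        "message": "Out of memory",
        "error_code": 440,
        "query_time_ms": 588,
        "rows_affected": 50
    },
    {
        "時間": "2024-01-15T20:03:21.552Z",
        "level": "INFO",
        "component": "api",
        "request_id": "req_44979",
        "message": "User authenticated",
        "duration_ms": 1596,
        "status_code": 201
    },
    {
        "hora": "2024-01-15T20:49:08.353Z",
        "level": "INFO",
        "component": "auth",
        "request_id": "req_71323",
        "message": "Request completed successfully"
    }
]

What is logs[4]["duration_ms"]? 1596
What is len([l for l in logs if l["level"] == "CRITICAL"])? 1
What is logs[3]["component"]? "database"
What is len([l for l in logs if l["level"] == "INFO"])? 3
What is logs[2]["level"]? "INFO"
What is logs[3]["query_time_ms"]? 588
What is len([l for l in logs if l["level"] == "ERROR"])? 0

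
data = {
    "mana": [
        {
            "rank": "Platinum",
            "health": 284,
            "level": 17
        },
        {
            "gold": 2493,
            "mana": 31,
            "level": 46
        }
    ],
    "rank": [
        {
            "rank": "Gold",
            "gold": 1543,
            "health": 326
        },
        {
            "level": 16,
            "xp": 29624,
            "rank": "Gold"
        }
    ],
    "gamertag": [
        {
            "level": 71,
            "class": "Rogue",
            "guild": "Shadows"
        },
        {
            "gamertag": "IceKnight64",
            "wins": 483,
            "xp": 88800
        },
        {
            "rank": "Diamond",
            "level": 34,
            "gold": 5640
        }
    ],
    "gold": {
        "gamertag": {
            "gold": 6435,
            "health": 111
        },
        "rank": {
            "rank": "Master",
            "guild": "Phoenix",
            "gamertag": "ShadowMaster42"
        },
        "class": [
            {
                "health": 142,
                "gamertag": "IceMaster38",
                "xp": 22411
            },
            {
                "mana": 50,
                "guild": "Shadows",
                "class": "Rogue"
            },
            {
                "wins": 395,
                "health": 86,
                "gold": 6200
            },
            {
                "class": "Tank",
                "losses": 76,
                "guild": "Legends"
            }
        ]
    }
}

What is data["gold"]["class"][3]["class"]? "Tank"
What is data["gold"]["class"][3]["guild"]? "Legends"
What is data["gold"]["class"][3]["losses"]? 76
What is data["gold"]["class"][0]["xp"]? 22411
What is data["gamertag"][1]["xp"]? 88800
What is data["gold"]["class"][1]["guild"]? "Shadows"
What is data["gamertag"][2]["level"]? 34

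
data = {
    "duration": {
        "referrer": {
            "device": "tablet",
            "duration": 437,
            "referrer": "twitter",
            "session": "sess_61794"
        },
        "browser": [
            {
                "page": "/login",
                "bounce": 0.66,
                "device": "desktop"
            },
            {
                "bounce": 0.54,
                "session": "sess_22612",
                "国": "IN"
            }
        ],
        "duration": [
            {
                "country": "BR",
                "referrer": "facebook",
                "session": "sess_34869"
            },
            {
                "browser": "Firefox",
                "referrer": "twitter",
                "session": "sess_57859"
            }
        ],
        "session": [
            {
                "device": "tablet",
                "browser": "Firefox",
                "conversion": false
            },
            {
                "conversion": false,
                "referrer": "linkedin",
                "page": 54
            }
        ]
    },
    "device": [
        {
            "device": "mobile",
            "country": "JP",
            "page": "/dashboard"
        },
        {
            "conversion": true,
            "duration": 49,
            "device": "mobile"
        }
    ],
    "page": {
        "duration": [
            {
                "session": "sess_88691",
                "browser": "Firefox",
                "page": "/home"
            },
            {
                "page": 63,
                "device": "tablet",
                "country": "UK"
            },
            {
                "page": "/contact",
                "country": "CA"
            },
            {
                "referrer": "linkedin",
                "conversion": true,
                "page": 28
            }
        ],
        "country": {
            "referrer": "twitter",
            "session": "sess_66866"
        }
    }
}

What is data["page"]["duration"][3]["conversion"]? True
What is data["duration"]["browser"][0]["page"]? "/login"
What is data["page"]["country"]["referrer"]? "twitter"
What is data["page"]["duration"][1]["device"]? "tablet"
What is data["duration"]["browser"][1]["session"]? "sess_22612"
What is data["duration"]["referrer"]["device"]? "tablet"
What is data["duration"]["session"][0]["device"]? "tablet"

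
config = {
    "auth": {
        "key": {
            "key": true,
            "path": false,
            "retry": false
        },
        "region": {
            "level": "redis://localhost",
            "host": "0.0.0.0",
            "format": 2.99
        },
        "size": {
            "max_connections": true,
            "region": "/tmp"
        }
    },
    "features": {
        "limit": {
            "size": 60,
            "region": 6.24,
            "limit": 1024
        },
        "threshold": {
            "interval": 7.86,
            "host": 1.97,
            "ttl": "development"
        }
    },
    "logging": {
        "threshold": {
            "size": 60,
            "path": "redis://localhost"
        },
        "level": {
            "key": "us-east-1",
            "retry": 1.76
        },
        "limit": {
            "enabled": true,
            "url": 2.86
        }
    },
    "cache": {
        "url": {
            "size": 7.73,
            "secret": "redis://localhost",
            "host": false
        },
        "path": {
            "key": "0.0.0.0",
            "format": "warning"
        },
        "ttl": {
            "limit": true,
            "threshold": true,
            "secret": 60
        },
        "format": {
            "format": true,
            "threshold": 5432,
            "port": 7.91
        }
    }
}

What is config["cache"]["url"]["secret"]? "redis://localhost"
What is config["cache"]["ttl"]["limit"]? True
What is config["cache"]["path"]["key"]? "0.0.0.0"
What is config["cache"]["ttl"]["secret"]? 60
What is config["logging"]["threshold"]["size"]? 60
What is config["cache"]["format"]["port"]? 7.91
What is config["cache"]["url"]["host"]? False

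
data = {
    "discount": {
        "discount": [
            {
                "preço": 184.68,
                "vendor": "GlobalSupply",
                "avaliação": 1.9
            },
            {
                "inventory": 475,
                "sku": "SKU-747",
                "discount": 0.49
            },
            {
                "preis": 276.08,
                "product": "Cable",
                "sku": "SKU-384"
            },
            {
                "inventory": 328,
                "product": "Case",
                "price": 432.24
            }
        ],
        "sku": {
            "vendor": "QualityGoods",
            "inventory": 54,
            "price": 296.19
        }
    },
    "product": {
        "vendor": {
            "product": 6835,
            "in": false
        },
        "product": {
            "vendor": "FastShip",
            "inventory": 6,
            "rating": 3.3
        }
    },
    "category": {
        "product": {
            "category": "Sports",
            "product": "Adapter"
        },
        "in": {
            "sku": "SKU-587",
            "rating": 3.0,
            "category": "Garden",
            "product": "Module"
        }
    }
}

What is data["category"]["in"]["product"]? "Module"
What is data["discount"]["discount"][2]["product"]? "Cable"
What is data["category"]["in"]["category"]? "Garden"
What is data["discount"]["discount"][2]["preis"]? 276.08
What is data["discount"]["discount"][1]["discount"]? 0.49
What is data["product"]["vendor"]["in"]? False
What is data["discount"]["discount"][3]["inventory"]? 328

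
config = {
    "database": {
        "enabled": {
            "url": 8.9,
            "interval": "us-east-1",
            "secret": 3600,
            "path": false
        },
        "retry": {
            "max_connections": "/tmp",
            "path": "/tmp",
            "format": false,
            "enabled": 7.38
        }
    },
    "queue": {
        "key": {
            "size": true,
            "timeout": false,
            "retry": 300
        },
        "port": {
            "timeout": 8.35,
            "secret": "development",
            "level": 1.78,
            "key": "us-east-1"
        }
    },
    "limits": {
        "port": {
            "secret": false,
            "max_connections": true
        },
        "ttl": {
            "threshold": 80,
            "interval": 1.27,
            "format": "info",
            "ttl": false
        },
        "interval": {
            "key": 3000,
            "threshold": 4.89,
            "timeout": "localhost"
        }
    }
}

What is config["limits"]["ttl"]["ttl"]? False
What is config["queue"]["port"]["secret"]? "development"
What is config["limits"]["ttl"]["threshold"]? 80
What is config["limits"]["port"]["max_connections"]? True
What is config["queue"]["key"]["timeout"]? False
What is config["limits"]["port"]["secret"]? False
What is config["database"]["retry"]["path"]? "/tmp"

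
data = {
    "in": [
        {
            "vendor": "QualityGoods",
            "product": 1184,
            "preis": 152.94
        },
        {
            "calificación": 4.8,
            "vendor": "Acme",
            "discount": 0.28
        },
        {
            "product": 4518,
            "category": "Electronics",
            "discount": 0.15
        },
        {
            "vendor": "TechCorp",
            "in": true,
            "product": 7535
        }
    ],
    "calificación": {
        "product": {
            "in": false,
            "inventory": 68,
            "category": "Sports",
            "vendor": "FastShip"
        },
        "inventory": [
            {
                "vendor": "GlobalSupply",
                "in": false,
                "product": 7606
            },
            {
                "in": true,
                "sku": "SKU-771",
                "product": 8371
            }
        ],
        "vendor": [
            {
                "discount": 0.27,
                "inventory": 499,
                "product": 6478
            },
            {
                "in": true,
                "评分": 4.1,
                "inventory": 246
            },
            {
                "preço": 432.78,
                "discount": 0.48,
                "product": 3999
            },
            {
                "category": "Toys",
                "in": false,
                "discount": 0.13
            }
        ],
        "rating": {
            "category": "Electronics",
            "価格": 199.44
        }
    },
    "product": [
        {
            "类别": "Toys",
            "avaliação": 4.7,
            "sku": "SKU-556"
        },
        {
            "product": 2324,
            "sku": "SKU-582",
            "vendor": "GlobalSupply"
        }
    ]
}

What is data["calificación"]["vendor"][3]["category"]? "Toys"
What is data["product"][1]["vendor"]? "GlobalSupply"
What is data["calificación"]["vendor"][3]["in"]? False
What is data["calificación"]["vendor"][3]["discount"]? 0.13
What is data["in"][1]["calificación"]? 4.8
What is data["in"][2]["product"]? 4518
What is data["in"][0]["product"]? 1184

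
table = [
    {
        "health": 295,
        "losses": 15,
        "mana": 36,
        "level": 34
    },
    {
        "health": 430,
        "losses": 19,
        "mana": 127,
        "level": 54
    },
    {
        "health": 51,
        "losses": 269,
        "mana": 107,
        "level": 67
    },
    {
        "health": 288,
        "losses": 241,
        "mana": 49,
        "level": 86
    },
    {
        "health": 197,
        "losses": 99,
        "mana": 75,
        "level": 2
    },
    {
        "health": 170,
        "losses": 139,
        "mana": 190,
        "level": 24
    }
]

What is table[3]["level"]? 86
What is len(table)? 6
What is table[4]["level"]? 2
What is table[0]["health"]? 295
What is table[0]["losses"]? 15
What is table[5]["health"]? 170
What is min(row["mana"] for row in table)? 36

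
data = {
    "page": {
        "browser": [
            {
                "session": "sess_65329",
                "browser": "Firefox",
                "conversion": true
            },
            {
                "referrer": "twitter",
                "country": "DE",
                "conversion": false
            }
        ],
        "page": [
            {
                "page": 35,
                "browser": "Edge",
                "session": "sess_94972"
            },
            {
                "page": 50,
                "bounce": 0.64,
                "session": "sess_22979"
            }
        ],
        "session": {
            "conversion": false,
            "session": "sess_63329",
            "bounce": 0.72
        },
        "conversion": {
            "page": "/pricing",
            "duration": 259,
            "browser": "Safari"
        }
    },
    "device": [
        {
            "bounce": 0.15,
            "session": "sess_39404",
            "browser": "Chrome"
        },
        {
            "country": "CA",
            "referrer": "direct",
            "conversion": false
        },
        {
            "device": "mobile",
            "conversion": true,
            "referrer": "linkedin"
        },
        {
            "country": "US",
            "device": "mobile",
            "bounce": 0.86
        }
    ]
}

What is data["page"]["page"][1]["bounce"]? 0.64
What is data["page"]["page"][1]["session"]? "sess_22979"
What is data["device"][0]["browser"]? "Chrome"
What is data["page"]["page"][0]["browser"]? "Edge"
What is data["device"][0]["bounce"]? 0.15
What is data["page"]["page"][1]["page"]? 50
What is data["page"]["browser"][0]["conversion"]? True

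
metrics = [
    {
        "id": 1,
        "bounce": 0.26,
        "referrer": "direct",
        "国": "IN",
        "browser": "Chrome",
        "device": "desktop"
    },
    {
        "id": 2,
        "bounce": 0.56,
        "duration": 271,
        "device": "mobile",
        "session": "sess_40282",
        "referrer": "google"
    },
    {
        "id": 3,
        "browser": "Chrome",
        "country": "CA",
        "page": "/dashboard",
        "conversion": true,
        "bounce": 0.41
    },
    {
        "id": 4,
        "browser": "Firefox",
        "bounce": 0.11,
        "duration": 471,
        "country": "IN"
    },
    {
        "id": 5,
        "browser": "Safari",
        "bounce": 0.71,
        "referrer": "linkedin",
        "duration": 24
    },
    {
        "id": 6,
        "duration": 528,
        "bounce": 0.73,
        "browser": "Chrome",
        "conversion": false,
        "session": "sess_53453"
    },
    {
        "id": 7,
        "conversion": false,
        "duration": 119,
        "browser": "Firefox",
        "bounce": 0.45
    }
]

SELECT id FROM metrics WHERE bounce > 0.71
[6]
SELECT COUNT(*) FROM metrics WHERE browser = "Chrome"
3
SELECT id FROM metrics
[1, 2, 3, 4, 5, 6, 7]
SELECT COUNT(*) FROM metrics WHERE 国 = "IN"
1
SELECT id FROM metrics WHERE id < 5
[1, 2, 3, 4]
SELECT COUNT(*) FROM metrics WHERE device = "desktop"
1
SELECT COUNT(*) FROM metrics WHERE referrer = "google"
1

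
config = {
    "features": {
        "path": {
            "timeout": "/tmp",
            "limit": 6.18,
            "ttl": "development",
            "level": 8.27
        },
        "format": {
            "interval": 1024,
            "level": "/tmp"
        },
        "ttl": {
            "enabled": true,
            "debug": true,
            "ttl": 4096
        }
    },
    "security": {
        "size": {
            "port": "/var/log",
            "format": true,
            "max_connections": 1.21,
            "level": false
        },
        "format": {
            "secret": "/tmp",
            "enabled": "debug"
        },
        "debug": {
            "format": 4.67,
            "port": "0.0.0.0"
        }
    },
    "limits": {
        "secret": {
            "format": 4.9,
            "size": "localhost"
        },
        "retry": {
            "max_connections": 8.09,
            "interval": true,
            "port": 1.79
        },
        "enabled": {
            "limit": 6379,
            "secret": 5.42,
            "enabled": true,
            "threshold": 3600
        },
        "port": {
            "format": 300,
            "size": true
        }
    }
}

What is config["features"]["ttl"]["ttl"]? 4096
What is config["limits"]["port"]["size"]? True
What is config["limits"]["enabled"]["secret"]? 5.42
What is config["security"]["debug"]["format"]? 4.67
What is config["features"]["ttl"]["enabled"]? True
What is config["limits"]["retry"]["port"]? 1.79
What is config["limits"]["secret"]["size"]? "localhost"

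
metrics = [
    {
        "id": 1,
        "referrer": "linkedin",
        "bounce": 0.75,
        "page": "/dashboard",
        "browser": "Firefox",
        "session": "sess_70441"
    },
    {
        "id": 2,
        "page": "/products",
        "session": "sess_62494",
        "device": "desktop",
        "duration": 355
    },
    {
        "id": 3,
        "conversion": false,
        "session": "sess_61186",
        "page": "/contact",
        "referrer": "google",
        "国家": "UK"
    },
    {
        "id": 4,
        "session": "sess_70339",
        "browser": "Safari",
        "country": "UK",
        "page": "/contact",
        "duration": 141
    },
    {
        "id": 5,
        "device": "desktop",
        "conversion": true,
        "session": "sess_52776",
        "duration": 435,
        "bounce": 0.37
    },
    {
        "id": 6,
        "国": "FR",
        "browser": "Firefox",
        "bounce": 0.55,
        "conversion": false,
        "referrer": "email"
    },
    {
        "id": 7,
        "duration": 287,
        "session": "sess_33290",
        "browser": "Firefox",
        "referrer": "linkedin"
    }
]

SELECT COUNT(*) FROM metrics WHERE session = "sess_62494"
1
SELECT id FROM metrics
[1, 2, 3, 4, 5, 6, 7]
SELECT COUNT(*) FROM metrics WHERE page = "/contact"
2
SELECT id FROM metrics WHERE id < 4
[1, 2, 3]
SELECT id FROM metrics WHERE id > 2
[3, 4, 5, 6, 7]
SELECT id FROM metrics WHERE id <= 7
[1, 2, 3, 4, 5, 6, 7]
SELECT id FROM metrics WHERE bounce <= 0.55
[5, 6]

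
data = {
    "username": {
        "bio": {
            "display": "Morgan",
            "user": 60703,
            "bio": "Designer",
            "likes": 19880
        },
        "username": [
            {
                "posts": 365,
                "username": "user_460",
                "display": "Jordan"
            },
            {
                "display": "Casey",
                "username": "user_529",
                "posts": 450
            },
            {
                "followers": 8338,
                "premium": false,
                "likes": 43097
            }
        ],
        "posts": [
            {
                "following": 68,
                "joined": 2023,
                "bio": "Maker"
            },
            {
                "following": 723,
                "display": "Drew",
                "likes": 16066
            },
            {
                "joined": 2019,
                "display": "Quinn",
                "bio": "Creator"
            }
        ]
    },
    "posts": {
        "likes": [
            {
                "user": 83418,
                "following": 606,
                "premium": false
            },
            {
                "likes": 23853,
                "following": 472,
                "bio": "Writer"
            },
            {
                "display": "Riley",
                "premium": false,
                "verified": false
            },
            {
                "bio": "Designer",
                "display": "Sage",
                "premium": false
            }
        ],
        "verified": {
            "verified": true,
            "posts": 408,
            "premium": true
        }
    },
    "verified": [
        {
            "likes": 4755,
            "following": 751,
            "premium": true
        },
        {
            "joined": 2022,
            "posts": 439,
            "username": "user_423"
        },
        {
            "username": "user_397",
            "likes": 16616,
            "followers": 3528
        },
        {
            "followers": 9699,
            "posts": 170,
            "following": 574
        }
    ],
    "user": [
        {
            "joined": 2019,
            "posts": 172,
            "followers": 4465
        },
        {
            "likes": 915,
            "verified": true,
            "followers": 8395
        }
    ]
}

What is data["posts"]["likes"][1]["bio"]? "Writer"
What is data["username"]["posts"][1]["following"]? 723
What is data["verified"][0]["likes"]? 4755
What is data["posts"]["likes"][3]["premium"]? False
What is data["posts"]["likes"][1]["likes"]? 23853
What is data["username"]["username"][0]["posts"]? 365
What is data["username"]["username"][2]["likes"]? 43097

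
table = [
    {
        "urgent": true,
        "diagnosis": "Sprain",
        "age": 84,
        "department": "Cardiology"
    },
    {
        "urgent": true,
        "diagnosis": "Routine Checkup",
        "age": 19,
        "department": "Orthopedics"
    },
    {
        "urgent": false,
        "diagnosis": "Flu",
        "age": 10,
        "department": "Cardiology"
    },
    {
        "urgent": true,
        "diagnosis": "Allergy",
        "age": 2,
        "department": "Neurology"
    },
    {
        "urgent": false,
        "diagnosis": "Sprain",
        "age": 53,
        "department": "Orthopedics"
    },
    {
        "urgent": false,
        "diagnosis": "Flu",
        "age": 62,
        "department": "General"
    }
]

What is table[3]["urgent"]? True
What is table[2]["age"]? 10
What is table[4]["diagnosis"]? "Sprain"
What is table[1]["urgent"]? True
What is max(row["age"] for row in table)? 84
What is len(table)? 6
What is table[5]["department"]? "General"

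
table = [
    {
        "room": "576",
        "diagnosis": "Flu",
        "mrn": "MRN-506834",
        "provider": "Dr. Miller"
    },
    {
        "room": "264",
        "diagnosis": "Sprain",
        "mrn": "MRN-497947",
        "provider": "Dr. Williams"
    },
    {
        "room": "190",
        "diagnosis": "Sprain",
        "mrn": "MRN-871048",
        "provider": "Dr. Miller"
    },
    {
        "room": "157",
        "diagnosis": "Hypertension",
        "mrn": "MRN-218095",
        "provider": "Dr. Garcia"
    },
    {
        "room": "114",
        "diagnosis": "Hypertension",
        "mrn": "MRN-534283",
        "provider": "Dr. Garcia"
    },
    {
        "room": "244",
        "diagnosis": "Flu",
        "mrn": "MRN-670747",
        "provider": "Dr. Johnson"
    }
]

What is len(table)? 6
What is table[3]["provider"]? "Dr. Garcia"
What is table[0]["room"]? "576"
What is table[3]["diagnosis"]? "Hypertension"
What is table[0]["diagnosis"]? "Flu"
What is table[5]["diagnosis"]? "Flu"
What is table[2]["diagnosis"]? "Sprain"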